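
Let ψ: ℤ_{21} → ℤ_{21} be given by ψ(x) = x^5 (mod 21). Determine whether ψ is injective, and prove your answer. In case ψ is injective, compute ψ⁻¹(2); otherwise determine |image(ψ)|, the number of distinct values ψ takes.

11

Computing x^5 mod 21 for each x (by repeated squaring, reducing mod 21 at every step), the values ψ(0), ψ(1), …, ψ(20) are: 0, 1, 11, 12, 16, 17, 6, 7, 8, 18, 19, 2, 3, 13, 14, 15, 4, 5, 9, 10, 20.
Every element of ℤ_{21} appears exactly once in this list, so ψ is a bijection, and in particular injective.
Since ψ is injective, we read off the preimage of 2 from the same table: ψ(11) = 2, so ψ⁻¹(2) = 11.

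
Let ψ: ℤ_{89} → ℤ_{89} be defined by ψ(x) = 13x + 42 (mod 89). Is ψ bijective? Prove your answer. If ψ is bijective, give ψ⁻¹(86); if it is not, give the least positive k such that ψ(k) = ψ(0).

65

If ψ(s) = ψ(t), then 13s ≡ 13t (mod 89). Because gcd(13, 89) = 1, we may cancel 13 to get s ≡ t (mod 89).
We now compute 13⁻¹ mod 89 explicitly. Euclid's algorithm: 89 = 6·13 + 11, 13 = 1·11 + 2, 11 = 5·2 + 1; back-substituting gives 1 = 48·13 − 7·89, so 13⁻¹ ≡ 48 (mod 89).
Then y ↦ 48(y − 42) is a two-sided inverse to ψ, so every y ∈ ℤ_{89} has a preimage.
Hence ψ is bijective.
Since ψ is bijective, we find ψ⁻¹(86): we need 13x ≡ 86 − 42 ≡ 44 (mod 89). Using 13⁻¹ = 48: x ≡ 48·44 = 2112 = 23·89 + 65, so x = 65.
Check: ψ(65) = 13·65 + 42 = 887 = 9·89 + 86 ≡ 86 (mod 89).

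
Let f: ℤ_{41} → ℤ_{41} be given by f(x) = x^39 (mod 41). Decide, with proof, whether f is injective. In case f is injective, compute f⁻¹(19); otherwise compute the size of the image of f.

Since 41 is prime, the nonzero elements of ℤ_{41} form a cyclic group of order 40.
As gcd(39, 40) = 1, raising to the 39th power is a bijection on this group: if x_1^39 ≡ x_2^39 then (x_1x_2^{−1})^39 = 1, and the only element of order dividing gcd(39, 40) = 1 is 1, so x_1 = x_2.
With f(0) = 0 this makes f injective on all of ℤ_{41}, hence bijective (finite equal-size domain and codomain). In particular f is injective.
Since f is injective, we find the preimage of 19. The inverse of x ↦ x^39 on (ℤ_{41})^× is x ↦ x^39, because 39·39 = 1521 = 38·40 + 1 ≡ 1 (mod 40) and x^{40} = 1 for x ≠ 0 (Fermat). So f⁻¹(19) = 19^39 mod 41.
Repeated squaring mod 41: 19^1 ≡ 19, 19^2 ≡ 19² = 361 ≡ 33, 19^4 ≡ 33² = 1089 ≡ 23, 19^8 ≡ 23² = 529 ≡ 37, 19^16 ≡ 37² = 1369 ≡ 16, 19^32 ≡ 16² = 256 ≡ 10. Since 39 = 32 + 4 + 2 + 1, 19^39 ≡ 10·23·33·19: 10·23 = 230 ≡ 25, then 25·33 = 825 ≡ 5, then 5·19 = 95 ≡ 13. So 19^39 ≡ 13 (mod 41).
Hence f⁻¹(19) = 13.

13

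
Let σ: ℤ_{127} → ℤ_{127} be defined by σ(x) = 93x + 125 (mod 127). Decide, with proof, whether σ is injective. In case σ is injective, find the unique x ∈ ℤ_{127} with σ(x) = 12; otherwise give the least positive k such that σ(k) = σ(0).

22

Suppose σ(a) = σ(b) in ℤ_{127}. Then 93a + 125 ≡ 93b + 125 (mod 127), therefore 93(a − b) ≡ 0 (mod 127).
Since gcd(93, 127) = 1, 93 is invertible modulo 127, so a − b ≡ 0 (mod 127), i.e. a = b.
Thus σ is injective.
We now compute 93⁻¹ mod 127 explicitly. Euclid's algorithm: 127 = 1·93 + 34, 93 = 2·34 + 25, 34 = 1·25 + 9, 25 = 2·9 + 7, 9 = 1·7 + 2, 7 = 3·2 + 1; back-substituting gives 1 = 56·93 − 41·127, so 93⁻¹ ≡ 56 (mod 127).
Since σ is injective, we find σ⁻¹(12): we need 93x ≡ 12 − 125 ≡ 14 (mod 127). Using 93⁻¹ = 56: x ≡ 56·14 = 784 = 6·127 + 22, so x = 22.
Check: σ(22) = 93·22 + 125 = 2171 = 17·127 + 12 ≡ 12 (mod 127).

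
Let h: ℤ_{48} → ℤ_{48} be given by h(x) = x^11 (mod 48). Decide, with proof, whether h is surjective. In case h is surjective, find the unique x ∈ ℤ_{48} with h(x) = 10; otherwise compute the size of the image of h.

h(0) = 0^11 = 0.
h(6): Repeated squaring mod 48: 6^1 ≡ 6, 6^2 ≡ 6² = 36, 6^4 ≡ 36² = 1296 ≡ 0, 6^8 ≡ 0² = 0. Since 11 = 8 + 2 + 1, 6^11 ≡ 0·36·6: 0·36 = 0, then 0·6 = 0. So 6^11 ≡ 0 (mod 48).
So h(0) = h(6) = 0 while 0 ≠ 6, therefore h is not injective.
A non-injective map from the 48-element set ℤ_{48} to itself takes at most 47 distinct values, so it cannot be surjective. Thus h is not surjective.
Since h is not surjective, we determine |image(h)|. Computing x^11 mod 48 for each x (by repeated squaring, reducing mod 48 at every step), the values h(0), h(1), …, h(47) are: 0, 1, 32, 27, 16, 29, 0, 7, 32, 9, 16, 35, 0, 37, 32, 15, 16, 17, 0, 43, 32, 45, 16, 23, 0, 25, 32, 3, 16, 5, 0, 31, 32, 33, 16, 11, 0, 13, 32, 39, 16, 41, 0, 19, 32, 21, 16, 47.
The distinct values are {0, 1, 3, 5, 7, 9, 11, 13, 15, 16, 17, 19, 21, 23, 25, 27, 29, 31, 32, 33, 35, 37, 39, 41, 43, 45, 47}; there are 27 of them.

27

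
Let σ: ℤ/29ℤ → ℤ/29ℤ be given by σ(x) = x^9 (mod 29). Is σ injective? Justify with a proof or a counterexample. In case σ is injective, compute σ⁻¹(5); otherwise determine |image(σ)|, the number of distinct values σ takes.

Since 29 is prime, the nonzero elements of ℤ/29ℤ form a cyclic group of order 28.
As gcd(9, 28) = 1, raising to the 9th power is a bijection on this group: if a^9 ≡ b^9 then (ab^{−1})^9 = 1, and the only element of order dividing gcd(9, 28) = 1 is 1, so a = b.
With σ(0) = 0 this makes σ injective on all of ℤ/29ℤ, hence bijective (finite equal-size domain and codomain). In particular σ is injective.
Since σ is injective, we find the preimage of 5. The inverse of x ↦ x^9 on (ℤ/29ℤ)^× is x ↦ x^25, because 9·25 = 225 = 8·28 + 1 ≡ 1 (mod 28) and x^{28} = 1 for x ≠ 0 (Fermat). So σ⁻¹(5) = 5^25 mod 29.
Repeated squaring mod 29: 5^1 ≡ 5, 5^2 ≡ 5² = 25, 5^4 ≡ 25² = 625 ≡ 16, 5^8 ≡ 16² = 256 ≡ 24, 5^16 ≡ 24² = 576 ≡ 25. Since 25 = 16 + 8 + 1, 5^25 ≡ 25·24·5: 25·24 = 600 ≡ 20, then 20·5 = 100 ≡ 13. So 5^25 ≡ 13 (mod 29).
Hence σ⁻¹(5) = 13.

13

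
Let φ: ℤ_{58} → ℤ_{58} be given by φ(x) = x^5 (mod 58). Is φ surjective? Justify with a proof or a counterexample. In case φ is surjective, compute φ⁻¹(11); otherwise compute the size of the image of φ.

3

Computing x^5 mod 58 for each x (by repeated squaring, reducing mod 58 at every step), the values φ(0), φ(1), …, φ(57) are: 0, 1, 32, 11, 38, 51, 4, 45, 56, 5, 8, 43, 12, 35, 48, 39, 52, 17, 44, 21, 24, 31, 42, 25, 36, 49, 18, 55, 28, 29, 30, 3, 40, 9, 22, 33, 16, 27, 34, 37, 14, 41, 6, 19, 10, 23, 46, 15, 50, 53, 2, 13, 54, 7, 20, 47, 26, 57.
Every element of ℤ_{58} appears exactly once in this list, so φ is a bijection, and in particular surjective.
Since φ is surjective, we read off the preimage of 11 from the same table: φ(3) = 11, so φ⁻¹(11) = 3.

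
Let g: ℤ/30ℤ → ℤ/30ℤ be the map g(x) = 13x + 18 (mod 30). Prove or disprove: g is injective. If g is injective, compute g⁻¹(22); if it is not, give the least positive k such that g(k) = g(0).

28

If g(x_1) = g(x_2), then 13x_1 ≡ 13x_2 (mod 30). Because gcd(13, 30) = 1, we may cancel 13 to get x_1 ≡ x_2 (mod 30).
So g is injective.
We now compute 13⁻¹ mod 30 explicitly. Euclid's algorithm: 30 = 2·13 + 4, 13 = 3·4 + 1; back-substituting gives 1 = 7·13 − 3·30, so 13⁻¹ ≡ 7 (mod 30).
Since g is injective, we compute g⁻¹(22): solve 13x + 18 ≡ 22 (mod 30), i.e. 13x ≡ 4 (mod 30).
Multiplying by 13⁻¹ = 7 gives x ≡ 7·4 = 28 ≡ 28 (mod 30).
Check: g(28) = 13·28 + 18 = 382 = 12·30 + 22 ≡ 22 (mod 30).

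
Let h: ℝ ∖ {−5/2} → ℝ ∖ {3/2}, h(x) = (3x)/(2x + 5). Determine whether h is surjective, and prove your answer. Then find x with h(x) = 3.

For any y ≠ 3/2, solving y(2x + 5) = 3x for x gives a well-defined x ≠ −5/2. So h is surjective.
Solving h(x) = 3: cross-multiplying gives 3x = 3(2x + 5), which rearranges to −3x = 15, so x = −5.

-5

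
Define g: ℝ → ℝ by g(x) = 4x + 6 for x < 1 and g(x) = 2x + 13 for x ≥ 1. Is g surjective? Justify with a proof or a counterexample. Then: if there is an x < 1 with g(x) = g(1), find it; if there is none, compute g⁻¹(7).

Both pieces are strictly increasing (slopes 4 and 2), so each is injective on its own interval.
The left piece maps (−∞, 1) onto (−∞, 10); the right piece maps [1, ∞) onto [15, ∞).
The union (−∞, 10) ∪ [15, ∞) omits the interval between 10 and 15; in particular 10 has no preimage. So g is not surjective.
Because the two images are disjoint, no x < 1 has g(x) = g(1), so we compute g⁻¹(7): 7 lies in (−∞, 10), so solve 4x + 6 = 7: x = (7 − 6)/4 = 1/4.

1/4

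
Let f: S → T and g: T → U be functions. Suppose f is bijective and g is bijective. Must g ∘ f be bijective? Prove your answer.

Injectivity: if g(f(x_1)) = g(f(x_2)) then f(x_1) = f(x_2) (g injective) so x_1 = x_2 (f injective).
Surjectivity: for c ∈ U pick b with g(b) = c, then a with f(a) = b; then (g ∘ f)(a) = c.
Hence g ∘ f is bijective.

bijective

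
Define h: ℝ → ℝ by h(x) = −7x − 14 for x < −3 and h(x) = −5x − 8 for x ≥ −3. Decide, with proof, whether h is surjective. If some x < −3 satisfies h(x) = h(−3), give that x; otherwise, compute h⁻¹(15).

Both pieces are strictly decreasing (slopes −7 and −5), so each is injective on its own interval.
The left piece maps (−∞, −3) onto (7, ∞); the right piece maps [−3, ∞) onto (−∞, 7].
These images together cover ℝ, so h is surjective.
Because the two images are disjoint, no x < −3 has h(x) = h(−3), so we compute h⁻¹(15): 15 lies in (7, ∞), so solve −7x − 14 = 15: x = (15 + 14)/(−7) = −29/7.

-29/7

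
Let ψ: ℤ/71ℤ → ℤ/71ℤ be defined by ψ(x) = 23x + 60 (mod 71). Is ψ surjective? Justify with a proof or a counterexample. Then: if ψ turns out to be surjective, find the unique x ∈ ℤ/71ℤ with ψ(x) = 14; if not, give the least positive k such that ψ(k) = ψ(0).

69

By definition, ψ is surjective if every y in the codomain equals ψ(x) for some x in the domain.
Since gcd(23, 71) = 1, 23 is invertible modulo 71. Euclid's algorithm: 71 = 3·23 + 2, 23 = 11·2 + 1; back-substituting gives 1 = 34·23 − 11·71, so 23⁻¹ ≡ 34 (mod 71).
For any y ∈ ℤ/71ℤ, x = 34(y − 60) mod 71 satisfies ψ(x) = 23·34(y − 60) + 60 ≡ y (since 23·34 ≡ 1 mod 71). So every y has a preimage.
So ψ is surjective.
Since ψ is surjective, we compute ψ⁻¹(14): solve 23x + 60 ≡ 14 (mod 71), i.e. 23x ≡ 25 (mod 71).
Multiplying by 23⁻¹ = 34 gives x ≡ 34·25 = 850 = 11·71 + 69 ≡ 69 (mod 71).
Check: ψ(69) = 23·69 + 60 = 1647 = 23·71 + 14 ≡ 14 (mod 71).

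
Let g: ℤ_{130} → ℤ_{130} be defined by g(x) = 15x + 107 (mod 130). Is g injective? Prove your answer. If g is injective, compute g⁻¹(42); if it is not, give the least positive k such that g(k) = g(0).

We have gcd(15, 130) = 5 > 1. Taking x_1 = 0 and x_2 = 26: g(0) = 107 and g(26) = 15·26 + 107 = 497 ≡ 107 (mod 130).
So g(0) = g(26) while 0 ≠ 26, hence g is not injective.
Since g is not injective, we find the least positive k with g(k) = g(0): this means 15k ≡ 0 (mod 130), i.e. 130 ∣ 15k. Since gcd(15, 130) = 5, dividing through by 5 this holds exactly when 26 ∣ 3k, and as gcd(3, 26) = 1, exactly when 26 ∣ k.
The smallest positive such k is 26.

26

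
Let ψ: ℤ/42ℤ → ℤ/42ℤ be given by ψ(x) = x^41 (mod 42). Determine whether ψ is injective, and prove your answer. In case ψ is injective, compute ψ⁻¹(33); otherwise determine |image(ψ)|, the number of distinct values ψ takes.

3

Computing x^41 mod 42 for each x (by repeated squaring, reducing mod 42 at every step), the values ψ(0), ψ(1), …, ψ(41) are: 0, 1, 32, 33, 16, 17, 6, 7, 8, 39, 40, 23, 24, 13, 14, 15, 4, 5, 30, 31, 20, 21, 22, 11, 12, 37, 38, 27, 28, 29, 18, 19, 2, 3, 34, 35, 36, 25, 26, 9, 10, 41.
Every element of ℤ/42ℤ appears exactly once in this list, so ψ is a bijection, and in particular injective.
Since ψ is injective, we read off the preimage of 33 from the same table: ψ(3) = 33, so ψ⁻¹(33) = 3.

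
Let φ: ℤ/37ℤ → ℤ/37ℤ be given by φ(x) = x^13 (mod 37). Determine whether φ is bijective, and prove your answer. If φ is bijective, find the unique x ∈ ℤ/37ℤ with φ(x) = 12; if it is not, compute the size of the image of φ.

9

Since 37 is prime, the nonzero elements of ℤ/37ℤ form a cyclic group of order 36.
As gcd(13, 36) = 1, raising to the 13th power is a bijection on this group: if u^13 ≡ v^13 then (uv^{−1})^13 = 1, and the only element of order dividing gcd(13, 36) = 1 is 1, so u = v.
With φ(0) = 0 this makes φ injective on all of ℤ/37ℤ, hence bijective (finite equal-size domain and codomain). In particular φ is bijective.
Since φ is bijective, we find the preimage of 12. The inverse of x ↦ x^13 on (ℤ/37ℤ)^× is x ↦ x^25, because 13·25 = 325 = 9·36 + 1 ≡ 1 (mod 36) and x^{36} = 1 for x ≠ 0 (Fermat). So φ⁻¹(12) = 12^25 mod 37.
Repeated squaring mod 37: 12^1 ≡ 12, 12^2 ≡ 12² = 144 ≡ 33, 12^4 ≡ 33² = 1089 ≡ 16, 12^8 ≡ 16² = 256 ≡ 34, 12^16 ≡ 34² = 1156 ≡ 9. Since 25 = 16 + 8 + 1, 12^25 ≡ 9·34·12: 9·34 = 306 ≡ 10, then 10·12 = 120 ≡ 9. So 12^25 ≡ 9 (mod 37).
Hence φ⁻¹(12) = 9.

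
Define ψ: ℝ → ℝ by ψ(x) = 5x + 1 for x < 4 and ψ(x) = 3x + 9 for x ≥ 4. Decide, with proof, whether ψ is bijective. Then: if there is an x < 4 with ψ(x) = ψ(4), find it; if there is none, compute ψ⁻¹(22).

13/3

Both pieces are strictly increasing (slopes 5 and 3), so each is injective on its own interval.
The left piece maps (−∞, 4) onto (−∞, 21); the right piece maps [4, ∞) onto [21, ∞).
Since 21 = 21, the images partition ℝ: ψ is injective and surjective, hence bijective.
Because the two images are disjoint, no x < 4 has ψ(x) = ψ(4), so we compute ψ⁻¹(22): 22 lies in [21, ∞), so solve 3x + 9 = 22: x = (22 − 9)/3 = 13/3.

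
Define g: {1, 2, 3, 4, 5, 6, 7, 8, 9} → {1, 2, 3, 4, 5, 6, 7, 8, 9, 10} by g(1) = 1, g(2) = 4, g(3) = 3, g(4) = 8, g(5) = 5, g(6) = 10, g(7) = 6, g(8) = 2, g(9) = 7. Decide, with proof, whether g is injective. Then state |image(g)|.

9

The values g(1), …, g(9) are 1, 4, 3, 8, 5, 10, 6, 2, 7 — all distinct.
So g(a) = g(b) only when a = b, and g is injective.
The image of g is {1, 2, 3, 4, 5, 6, 7, 8, 10}, which has 9 elements.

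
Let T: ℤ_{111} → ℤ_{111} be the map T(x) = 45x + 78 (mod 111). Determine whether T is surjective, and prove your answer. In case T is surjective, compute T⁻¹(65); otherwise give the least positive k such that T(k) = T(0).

Since gcd(45, 111) = 3, we have 45x ≡ 0 (mod 3) for all x, so T(x) ≡ 0 (mod 3).
But 1 ≢ 0 (mod 3), so 1 ∈ ℤ_{111} has no preimage. Therefore T is not surjective.
Since T is not surjective, we find the least positive k with T(k) = T(0): this means 45k ≡ 0 (mod 111), i.e. 111 ∣ 45k. Since gcd(45, 111) = 3, dividing through by 3 this holds exactly when 37 ∣ 15k, and as gcd(15, 37) = 1, exactly when 37 ∣ k.
The smallest positive such k is 37.

37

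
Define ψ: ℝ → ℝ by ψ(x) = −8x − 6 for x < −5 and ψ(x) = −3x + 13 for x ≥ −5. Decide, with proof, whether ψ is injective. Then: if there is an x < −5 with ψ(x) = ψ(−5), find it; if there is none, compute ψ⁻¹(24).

-11/3

Both pieces are strictly decreasing (slopes −8 and −3), so each is injective on its own interval.
The left piece maps (−∞, −5) onto (34, ∞); the right piece maps [−5, ∞) onto (−∞, 28].
These images are disjoint, so no value is attained by both pieces. Thus ψ is injective.
Because the two images are disjoint, no x < −5 has ψ(x) = ψ(−5), so we compute ψ⁻¹(24): 24 lies in (−∞, 28], so solve −3x + 13 = 24: x = (24 − 13)/(−3) = −11/3.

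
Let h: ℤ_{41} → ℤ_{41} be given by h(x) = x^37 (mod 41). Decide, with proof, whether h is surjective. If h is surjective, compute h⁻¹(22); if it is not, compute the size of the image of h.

26

Since 41 is prime, the nonzero elements of ℤ_{41} form a cyclic group of order 40.
As gcd(37, 40) = 1, raising to the 37th power is a bijection on this group: if u^37 ≡ v^37 then (uv^{−1})^37 = 1, and the only element of order dividing gcd(37, 40) = 1 is 1, so u = v.
With h(0) = 0 this makes h injective on all of ℤ_{41}, hence bijective (finite equal-size domain and codomain). In particular h is surjective.
Since h is surjective, we find the preimage of 22. The inverse of x ↦ x^37 on (ℤ_{41})^× is x ↦ x^13, because 37·13 = 481 = 12·40 + 1 ≡ 1 (mod 40) and x^{40} = 1 for x ≠ 0 (Fermat). So h⁻¹(22) = 22^13 mod 41.
Repeated squaring mod 41: 22^1 ≡ 22, 22^2 ≡ 22² = 484 ≡ 33, 22^4 ≡ 33² = 1089 ≡ 23, 22^8 ≡ 23² = 529 ≡ 37. Since 13 = 8 + 4 + 1, 22^13 ≡ 37·23·22: 37·23 = 851 ≡ 31, then 31·22 = 682 ≡ 26. So 22^13 ≡ 26 (mod 41).
Hence h⁻¹(22) = 26.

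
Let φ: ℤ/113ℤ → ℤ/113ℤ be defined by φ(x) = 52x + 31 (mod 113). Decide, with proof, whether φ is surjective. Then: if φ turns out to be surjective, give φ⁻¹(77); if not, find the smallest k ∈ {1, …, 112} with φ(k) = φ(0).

Since gcd(52, 113) = 1, 52 is invertible modulo 113. Euclid's algorithm: 113 = 2·52 + 9, 52 = 5·9 + 7, 9 = 1·7 + 2, 7 = 3·2 + 1; back-substituting gives 1 = 50·52 − 23·113, so 52⁻¹ ≡ 50 (mod 113).
For any y ∈ ℤ/113ℤ, x = 50(y − 31) mod 113 satisfies φ(x) = 52·50(y − 31) + 31 ≡ y (since 52·50 ≡ 1 mod 113). So every y has a preimage.
Therefore φ is surjective.
Since φ is surjective, we compute φ⁻¹(77): solve 52x + 31 ≡ 77 (mod 113), i.e. 52x ≡ 46 (mod 113).
Multiplying by 52⁻¹ = 50 gives x ≡ 50·46 = 2300 = 20·113 + 40 ≡ 40 (mod 113).
Check: φ(40) = 52·40 + 31 = 2111 = 18·113 + 77 ≡ 77 (mod 113).

40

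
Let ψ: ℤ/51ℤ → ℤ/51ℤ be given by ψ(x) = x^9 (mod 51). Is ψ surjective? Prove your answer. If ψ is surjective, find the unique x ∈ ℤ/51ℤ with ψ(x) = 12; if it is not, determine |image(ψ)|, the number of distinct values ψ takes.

39

Computing x^9 mod 51 for each x (by repeated squaring, reducing mod 51 at every step), the values ψ(0), ψ(1), …, ψ(50) are: 0, 1, 2, 48, 4, 29, 45, 10, 8, 9, 7, 23, 39, 13, 20, 15, 16, 17, 18, 19, 14, 21, 46, 11, 27, 25, 26, 24, 40, 5, 30, 37, 32, 33, 34, 35, 36, 31, 38, 12, 28, 44, 42, 43, 41, 6, 22, 47, 3, 49, 50.
Every element of ℤ/51ℤ appears exactly once in this list, so ψ is a bijection, and in particular surjective.
Since ψ is surjective, we read off the preimage of 12 from the same table: ψ(39) = 12, so ψ⁻¹(12) = 39.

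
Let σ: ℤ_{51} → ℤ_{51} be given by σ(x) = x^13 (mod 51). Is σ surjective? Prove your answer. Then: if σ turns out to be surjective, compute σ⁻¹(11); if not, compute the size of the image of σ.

44

Computing x^13 mod 51 for each x (by repeated squaring, reducing mod 51 at every step), the values σ(0), σ(1), …, σ(50) are: 0, 1, 32, 12, 4, 20, 27, 40, 26, 42, 28, 41, 48, 13, 5, 36, 16, 17, 18, 49, 29, 21, 37, 44, 6, 43, 8, 45, 7, 14, 30, 22, 2, 33, 34, 35, 15, 46, 38, 3, 10, 23, 9, 25, 11, 24, 31, 47, 39, 19, 50.
Every element of ℤ_{51} appears exactly once in this list, so σ is a bijection, and in particular surjective.
Since σ is surjective, we read off the preimage of 11 from the same table: σ(44) = 11, so σ⁻¹(11) = 44.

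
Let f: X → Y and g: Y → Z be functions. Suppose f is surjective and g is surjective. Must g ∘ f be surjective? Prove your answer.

Let c ∈ Z. Since g is surjective, there is b ∈ Y with g(b) = c. Since f is surjective, there is a ∈ X with f(a) = b.
Then (g ∘ f)(a) = g(b) = c. Thus g ∘ f is surjective.

surjective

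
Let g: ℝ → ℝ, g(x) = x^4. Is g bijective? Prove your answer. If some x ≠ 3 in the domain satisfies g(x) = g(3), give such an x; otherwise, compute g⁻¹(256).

g(3) = 81 = (−3)^4 = g(−3) (since 4 is even), with 3 ≠ −3. So g is not injective, hence not bijective.
For the follow-up, such an x exists: taking x = −3 ∈ ℝ gives g(−3) = 81 = g(3) with −3 ≠ 3.

-3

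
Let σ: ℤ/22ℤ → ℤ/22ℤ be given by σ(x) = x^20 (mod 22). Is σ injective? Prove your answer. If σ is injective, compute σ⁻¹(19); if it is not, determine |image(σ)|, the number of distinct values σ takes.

4

σ(1) = 1^20 = 1.
σ(3): Repeated squaring mod 22: 3^1 ≡ 3, 3^2 ≡ 3² = 9, 3^4 ≡ 9² = 81 ≡ 15, 3^8 ≡ 15² = 225 ≡ 5, 3^16 ≡ 5² = 25 ≡ 3. Since 20 = 16 + 4, 3^20 ≡ 3·15: 3·15 = 45 ≡ 1. So 3^20 ≡ 1 (mod 22).
So σ(1) = σ(3) = 1 while 1 ≠ 3, therefore σ is not injective.
Since σ is not injective, we determine |image(σ)|. Computing x^20 mod 22 for each x (by repeated squaring, reducing mod 22 at every step), the values σ(0), σ(1), …, σ(21) are: 0, 1, 12, 1, 12, 1, 12, 1, 12, 1, 12, 11, 12, 1, 12, 1, 12, 1, 12, 1, 12, 1.
The distinct values are {0, 1, 11, 12}; there are 4 of them.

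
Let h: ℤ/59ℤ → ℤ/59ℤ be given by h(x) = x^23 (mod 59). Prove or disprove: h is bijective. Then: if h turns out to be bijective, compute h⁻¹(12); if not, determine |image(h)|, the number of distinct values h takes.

57

Since 59 is prime, the nonzero elements of ℤ/59ℤ form a cyclic group of order 58.
As gcd(23, 58) = 1, raising to the 23rd power is a bijection on this group: if x_1^23 ≡ x_2^23 then (x_1x_2^{−1})^23 = 1, and the only element of order dividing gcd(23, 58) = 1 is 1, so x_1 = x_2.
With h(0) = 0 this makes h injective on all of ℤ/59ℤ, hence bijective (finite equal-size domain and codomain). In particular h is bijective.
Since h is bijective, we find the preimage of 12. The inverse of x ↦ x^23 on (ℤ/59ℤ)^× is x ↦ x^53, because 23·53 = 1219 = 21·58 + 1 ≡ 1 (mod 58) and x^{58} = 1 for x ≠ 0 (Fermat). So h⁻¹(12) = 12^53 mod 59.
Repeated squaring mod 59: 12^1 ≡ 12, 12^2 ≡ 12² = 144 ≡ 26, 12^4 ≡ 26² = 676 ≡ 27, 12^8 ≡ 27² = 729 ≡ 21, 12^16 ≡ 21² = 441 ≡ 28, 12^32 ≡ 28² = 784 ≡ 17. Since 53 = 32 + 16 + 4 + 1, 12^53 ≡ 17·28·27·12: 17·28 = 476 ≡ 4, then 4·27 = 108 ≡ 49, then 49·12 = 588 ≡ 57. So 12^53 ≡ 57 (mod 59).
Hence h⁻¹(12) = 57.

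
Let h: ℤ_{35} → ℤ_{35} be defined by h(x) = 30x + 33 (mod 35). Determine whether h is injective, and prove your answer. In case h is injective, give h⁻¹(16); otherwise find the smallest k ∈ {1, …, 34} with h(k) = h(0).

7

By definition, h is injective when h(u) = h(v) forces u = v.
We have gcd(30, 35) = 5 > 1. Taking u = 0 and v = 7: h(0) = 33 and h(7) = 30·7 + 33 = 243 ≡ 33 (mod 35).
So h(0) = h(7) while 0 ≠ 7, thus h is not injective.
Since h is not injective, we find the least positive k with h(k) = h(0): this means 30k ≡ 0 (mod 35), i.e. 35 ∣ 30k. Since gcd(30, 35) = 5, dividing through by 5 this holds exactly when 7 ∣ 6k, and as gcd(6, 7) = 1, exactly when 7 ∣ k.
The smallest positive such k is 7.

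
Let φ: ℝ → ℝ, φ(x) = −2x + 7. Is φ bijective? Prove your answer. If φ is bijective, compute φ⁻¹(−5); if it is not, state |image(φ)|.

6

Suppose φ(s) = φ(t). Then −2s + 7 = −2t + 7, thus −2s = −2t, hence s = t.
For any y ∈ ℝ, x = (y − 7)/(−2) satisfies φ(x) = y.
Thus φ is bijective.
Since φ is bijective, we compute φ⁻¹(−5) = (−5 − 7)/(−2) = 6.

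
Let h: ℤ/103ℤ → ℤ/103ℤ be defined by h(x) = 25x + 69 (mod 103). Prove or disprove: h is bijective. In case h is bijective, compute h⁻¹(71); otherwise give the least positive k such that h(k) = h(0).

By definition, h is injective when h(x_1) = h(x_2) forces x_1 = x_2.
Suppose h(x_1) = h(x_2) in ℤ/103ℤ. Then 25x_1 + 69 ≡ 25x_2 + 69 (mod 103), therefore 25(x_1 − x_2) ≡ 0 (mod 103).
Since gcd(25, 103) = 1, 25 is invertible modulo 103, hence x_1 − x_2 ≡ 0 (mod 103), i.e. x_1 = x_2.
We now compute 25⁻¹ mod 103 explicitly. Euclid's algorithm: 103 = 4·25 + 3, 25 = 8·3 + 1; back-substituting gives 1 = 33·25 − 8·103, so 25⁻¹ ≡ 33 (mod 103).
For any y ∈ ℤ/103ℤ, x = 33(y − 69) mod 103 satisfies h(x) = 25·33(y − 69) + 69 ≡ y (since 25·33 ≡ 1 mod 103). So every y has a preimage.
Therefore h is bijective.
Since h is bijective, we find h⁻¹(71): we need 25x ≡ 71 − 69 ≡ 2 (mod 103). Using 25⁻¹ = 33: x ≡ 33·2 = 66, so x = 66.
Check: h(66) = 25·66 + 69 = 1719 = 16·103 + 71 ≡ 71 (mod 103).

66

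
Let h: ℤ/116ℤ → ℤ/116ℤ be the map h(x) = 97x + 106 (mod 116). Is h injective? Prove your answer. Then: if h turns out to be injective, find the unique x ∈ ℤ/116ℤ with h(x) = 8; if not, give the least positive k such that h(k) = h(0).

54

Recall: injectivity means: for all a, b in the domain, h(a) = h(b) implies a = b.
Suppose h(a) = h(b) in ℤ/116ℤ. Then 97a + 106 ≡ 97b + 106 (mod 116), thus 97(a − b) ≡ 0 (mod 116).
Since gcd(97, 116) = 1, 97 is invertible modulo 116, thus a − b ≡ 0 (mod 116), i.e. a = b.
Thus h is injective.
We now compute 97⁻¹ mod 116 explicitly. Euclid's algorithm: 116 = 1·97 + 19, 97 = 5·19 + 2, 19 = 9·2 + 1; back-substituting gives 1 = 61·97 − 51·116, so 97⁻¹ ≡ 61 (mod 116).
Since h is injective, we find h⁻¹(8): we need 97x ≡ 8 − 106 ≡ 18 (mod 116). Using 97⁻¹ = 61: x ≡ 61·18 = 1098 = 9·116 + 54, so x = 54.
Check: h(54) = 97·54 + 106 = 5344 = 46·116 + 8 ≡ 8 (mod 116).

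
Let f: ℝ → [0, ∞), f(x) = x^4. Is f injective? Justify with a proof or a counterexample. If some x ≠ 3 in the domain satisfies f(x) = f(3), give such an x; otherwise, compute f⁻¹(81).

f(3) = 81 = (−3)^4 = f(−3) (since 4 is even), with 3 ≠ −3. So f is not injective.
For the follow-up, such an x exists: taking x = −3 ∈ ℝ gives f(−3) = 81 = f(3) with −3 ≠ 3.

-3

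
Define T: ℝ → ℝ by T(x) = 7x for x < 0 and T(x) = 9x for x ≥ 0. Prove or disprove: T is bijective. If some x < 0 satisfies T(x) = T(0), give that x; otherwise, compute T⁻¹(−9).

Both pieces are strictly increasing (slopes 7 and 9), so each is injective on its own interval.
The left piece maps (−∞, 0) onto (−∞, 0); the right piece maps [0, ∞) onto [0, ∞).
Since 0 = 0, the images partition ℝ: T is injective and surjective, hence bijective.
Because the two images are disjoint, no x < 0 has T(x) = T(0), so we compute T⁻¹(−9): −9 lies in (−∞, 0), so solve 7x = −9: x = (−9 − 0)/7 = −9/7.

-9/7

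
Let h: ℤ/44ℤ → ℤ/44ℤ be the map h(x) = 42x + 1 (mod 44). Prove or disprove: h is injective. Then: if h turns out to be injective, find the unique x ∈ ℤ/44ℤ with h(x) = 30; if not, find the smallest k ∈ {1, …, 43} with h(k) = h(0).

We have gcd(42, 44) = 2 > 1. Taking a = 0 and b = 22: h(0) = 1 and h(22) = 42·22 + 1 = 925 ≡ 1 (mod 44).
So h(0) = h(22) while 0 ≠ 22, so h is not injective.
Since h is not injective, we find the least positive k with h(k) = h(0): this means 42k ≡ 0 (mod 44), i.e. 44 ∣ 42k. Since gcd(42, 44) = 2, dividing through by 2 this holds exactly when 22 ∣ 21k, and as gcd(21, 22) = 1, exactly when 22 ∣ k.
The smallest positive such k is 22.

22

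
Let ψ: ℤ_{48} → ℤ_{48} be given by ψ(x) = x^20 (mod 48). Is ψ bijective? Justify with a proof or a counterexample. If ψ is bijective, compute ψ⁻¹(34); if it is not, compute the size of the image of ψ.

4

ψ(2): Repeated squaring mod 48: 2^1 ≡ 2, 2^2 ≡ 2² = 4, 2^4 ≡ 4² = 16, 2^8 ≡ 16² = 256 ≡ 16, 2^16 ≡ 16² = 256 ≡ 16. Since 20 = 16 + 4, 2^20 ≡ 16·16: 16·16 = 256 ≡ 16. So 2^20 ≡ 16 (mod 48).
ψ(4): Repeated squaring mod 48: 4^1 ≡ 4, 4^2 ≡ 4² = 16, 4^4 ≡ 16² = 256 ≡ 16, 4^8 ≡ 16² = 256 ≡ 16, 4^16 ≡ 16² = 256 ≡ 16. Since 20 = 16 + 4, 4^20 ≡ 16·16: 16·16 = 256 ≡ 16. So 4^20 ≡ 16 (mod 48).
So ψ(2) = ψ(4) = 16 while 2 ≠ 4, hence ψ is not injective, hence not bijective.
Since ψ is not bijective, we determine |image(ψ)|. Computing x^20 mod 48 for each x (by repeated squaring, reducing mod 48 at every step), the values ψ(0), ψ(1), …, ψ(47) are: 0, 1, 16, 33, 16, 1, 0, 1, 16, 33, 16, 1, 0, 1, 16, 33, 16, 1, 0, 1, 16, 33, 16, 1, 0, 1, 16, 33, 16, 1, 0, 1, 16, 33, 16, 1, 0, 1, 16, 33, 16, 1, 0, 1, 16, 33, 16, 1.
The distinct values are {0, 1, 16, 33}; there are 4 of them.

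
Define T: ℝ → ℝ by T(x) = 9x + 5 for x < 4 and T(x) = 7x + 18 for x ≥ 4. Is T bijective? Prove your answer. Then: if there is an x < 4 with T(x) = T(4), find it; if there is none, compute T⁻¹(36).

31/9

Both pieces are strictly increasing (slopes 9 and 7), so each is injective on its own interval.
The left piece maps (−∞, 4) onto (−∞, 41); the right piece maps [4, ∞) onto [46, ∞).
The images leave a gap (41 has no preimage), so T is not surjective, hence not bijective.
Because the two images are disjoint, no x < 4 has T(x) = T(4), so we compute T⁻¹(36): 36 lies in (−∞, 41), so solve 9x + 5 = 36: x = (36 − 5)/9 = 31/9.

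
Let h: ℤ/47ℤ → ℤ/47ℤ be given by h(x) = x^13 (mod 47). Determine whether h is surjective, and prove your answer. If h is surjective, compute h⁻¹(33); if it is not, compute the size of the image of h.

Since 47 is prime, the nonzero elements of ℤ/47ℤ form a cyclic group of order 46.
As gcd(13, 46) = 1, raising to the 13th power is a bijection on this group: if s^13 ≡ t^13 then (st^{−1})^13 = 1, and the only element of order dividing gcd(13, 46) = 1 is 1, so s = t.
With h(0) = 0 this makes h injective on all of ℤ/47ℤ, hence bijective (finite equal-size domain and codomain). In particular h is surjective.
Since h is surjective, we find the preimage of 33. The inverse of x ↦ x^13 on (ℤ/47ℤ)^× is x ↦ x^39, because 13·39 = 507 = 11·46 + 1 ≡ 1 (mod 46) and x^{46} = 1 for x ≠ 0 (Fermat). So h⁻¹(33) = 33^39 mod 47.
Repeated squaring mod 47: 33^1 ≡ 33, 33^2 ≡ 33² = 1089 ≡ 8, 33^4 ≡ 8² = 64 ≡ 17, 33^8 ≡ 17² = 289 ≡ 7, 33^16 ≡ 7² = 49 ≡ 2, 33^32 ≡ 2² = 4. Since 39 = 32 + 4 + 2 + 1, 33^39 ≡ 4·17·8·33: 4·17 = 68 ≡ 21, then 21·8 = 168 ≡ 27, then 27·33 = 891 ≡ 45. So 33^39 ≡ 45 (mod 47).
Hence h⁻¹(33) = 45.

45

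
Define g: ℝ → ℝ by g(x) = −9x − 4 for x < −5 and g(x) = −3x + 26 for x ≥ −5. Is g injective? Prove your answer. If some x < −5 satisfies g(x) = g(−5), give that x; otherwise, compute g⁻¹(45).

-49/9

Both pieces are strictly decreasing (slopes −9 and −3), so each is injective on its own interval.
The left piece maps (−∞, −5) onto (41, ∞); the right piece maps [−5, ∞) onto (−∞, 41].
These images are disjoint, so no value is attained by both pieces. Thus g is injective.
Because the two images are disjoint, no x < −5 has g(x) = g(−5), so we compute g⁻¹(45): 45 lies in (41, ∞), so solve −9x − 4 = 45: x = (45 + 4)/(−9) = −49/9.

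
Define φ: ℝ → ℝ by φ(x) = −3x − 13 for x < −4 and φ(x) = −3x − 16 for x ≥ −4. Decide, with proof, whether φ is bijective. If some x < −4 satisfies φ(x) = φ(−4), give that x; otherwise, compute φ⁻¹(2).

-5

Both pieces are strictly decreasing (slopes −3 and −3), so each is injective on its own interval.
The left piece maps (−∞, −4) onto (−1, ∞); the right piece maps [−4, ∞) onto (−∞, −4].
The images leave a gap (−1 has no preimage), so φ is not surjective, hence not bijective.
Because the two images are disjoint, no x < −4 has φ(x) = φ(−4), so we compute φ⁻¹(2): 2 lies in (−1, ∞), so solve −3x − 13 = 2: x = (2 + 13)/(−3) = −5.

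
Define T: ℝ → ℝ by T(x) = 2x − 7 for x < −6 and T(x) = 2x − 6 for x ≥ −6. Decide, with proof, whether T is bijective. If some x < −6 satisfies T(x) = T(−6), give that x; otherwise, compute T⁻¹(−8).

-1

Both pieces are strictly increasing (slopes 2 and 2), so each is injective on its own interval.
The left piece maps (−∞, −6) onto (−∞, −19); the right piece maps [−6, ∞) onto [−18, ∞).
The images leave a gap (−19 has no preimage), so T is not surjective, hence not bijective.
Because the two images are disjoint, no x < −6 has T(x) = T(−6), so we compute T⁻¹(−8): −8 lies in [−18, ∞), so solve 2x − 6 = −8: x = (−8 + 6)/2 = −1.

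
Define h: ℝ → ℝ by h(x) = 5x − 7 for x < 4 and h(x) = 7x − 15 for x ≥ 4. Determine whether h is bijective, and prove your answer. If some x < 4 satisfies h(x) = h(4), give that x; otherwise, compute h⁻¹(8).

3

Both pieces are strictly increasing (slopes 5 and 7), so each is injective on its own interval.
The left piece maps (−∞, 4) onto (−∞, 13); the right piece maps [4, ∞) onto [13, ∞).
Since 13 = 13, the images partition ℝ: h is injective and surjective, hence bijective.
Because the two images are disjoint, no x < 4 has h(x) = h(4), so we compute h⁻¹(8): 8 lies in (−∞, 13), so solve 5x − 7 = 8: x = (8 + 7)/5 = 3.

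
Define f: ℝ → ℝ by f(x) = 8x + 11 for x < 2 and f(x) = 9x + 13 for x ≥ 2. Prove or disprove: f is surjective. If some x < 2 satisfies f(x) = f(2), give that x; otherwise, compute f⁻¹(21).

Both pieces are strictly increasing (slopes 8 and 9), so each is injective on its own interval.
The left piece maps (−∞, 2) onto (−∞, 27); the right piece maps [2, ∞) onto [31, ∞).
The union (−∞, 27) ∪ [31, ∞) omits the interval between 27 and 31; in particular 27 has no preimage. So f is not surjective.
Because the two images are disjoint, no x < 2 has f(x) = f(2), so we compute f⁻¹(21): 21 lies in (−∞, 27), so solve 8x + 11 = 21: x = (21 − 11)/8 = 5/4.

5/4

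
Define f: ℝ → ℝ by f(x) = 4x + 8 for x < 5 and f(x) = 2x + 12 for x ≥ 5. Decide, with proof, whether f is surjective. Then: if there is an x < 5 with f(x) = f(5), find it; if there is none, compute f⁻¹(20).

Both pieces are strictly increasing (slopes 4 and 2), so each is injective on its own interval.
The left piece maps (−∞, 5) onto (−∞, 28); the right piece maps [5, ∞) onto [22, ∞).
The union (−∞, 28) ∪ [22, ∞) covers ℝ, so f is surjective.
For the follow-up: the images overlap, so an x < 5 with f(x) = f(5) exists. f(5) = 22; solving 4x + 8 = 22 for x < 5 gives x = (22 − 8)/4 = 7/2.

7/2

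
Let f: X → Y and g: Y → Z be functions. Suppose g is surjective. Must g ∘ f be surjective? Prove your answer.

not surjective

No. Take X = {1}, Y = Z = {1, 2, 3}, f(1) = 1, and g = identity (surjective).
Then (g ∘ f)(1) = 1, and 3 ∈ Z has no preimage under g ∘ f, so g ∘ f is not surjective.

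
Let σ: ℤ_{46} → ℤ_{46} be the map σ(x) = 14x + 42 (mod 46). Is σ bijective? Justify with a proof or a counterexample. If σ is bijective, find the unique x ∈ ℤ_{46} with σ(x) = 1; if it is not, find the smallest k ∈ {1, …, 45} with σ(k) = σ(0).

We have gcd(14, 46) = 2 > 1. Taking x_1 = 0 and x_2 = 23: σ(0) = 42 and σ(23) = 14·23 + 42 = 364 ≡ 42 (mod 46).
So σ(0) = σ(23) while 0 ≠ 23, hence σ is not injective, hence not bijective.
Since σ is not bijective, we find the least positive k with σ(k) = σ(0): this means 14k ≡ 0 (mod 46), i.e. 46 ∣ 14k. Since gcd(14, 46) = 2, dividing through by 2 this holds exactly when 23 ∣ 7k, and as gcd(7, 23) = 1, exactly when 23 ∣ k.
The smallest positive such k is 23.

23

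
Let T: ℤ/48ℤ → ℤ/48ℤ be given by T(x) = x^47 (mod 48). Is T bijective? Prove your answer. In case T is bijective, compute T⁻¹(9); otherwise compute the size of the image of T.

T(0) = 0^47 = 0.
T(6): Repeated squaring mod 48: 6^1 ≡ 6, 6^2 ≡ 6² = 36, 6^4 ≡ 36² = 1296 ≡ 0, 6^8 ≡ 0² = 0, 6^16 ≡ 0² = 0, 6^32 ≡ 0² = 0. Since 47 = 32 + 8 + 4 + 2 + 1, 6^47 ≡ 0·0·0·36·6: 0·0 = 0, then 0·0 = 0, then 0·36 = 0, then 0·6 = 0. So 6^47 ≡ 0 (mod 48).
So T(0) = T(6) = 0 while 0 ≠ 6, therefore T is not injective, hence not bijective.
Since T is not bijective, we determine |image(T)|. Computing x^47 mod 48 for each x (by repeated squaring, reducing mod 48 at every step), the values T(0), T(1), …, T(47) are: 0, 1, 32, 27, 16, 29, 0, 7, 32, 9, 16, 35, 0, 37, 32, 15, 16, 17, 0, 43, 32, 45, 16, 23, 0, 25, 32, 3, 16, 5, 0, 31, 32, 33, 16, 11, 0, 13, 32, 39, 16, 41, 0, 19, 32, 21, 16, 47.
The distinct values are {0, 1, 3, 5, 7, 9, 11, 13, 15, 16, 17, 19, 21, 23, 25, 27, 29, 31, 32, 33, 35, 37, 39, 41, 43, 45, 47}; there are 27 of them.

27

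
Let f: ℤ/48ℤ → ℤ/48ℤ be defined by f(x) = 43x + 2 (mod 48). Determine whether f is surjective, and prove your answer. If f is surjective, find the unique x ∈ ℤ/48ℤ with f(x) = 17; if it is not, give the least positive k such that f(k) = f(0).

Recall that f is surjective if every y in the codomain equals f(x) for some x in the domain.
Since gcd(43, 48) = 1, 43 is invertible modulo 48. Euclid's algorithm: 48 = 1·43 + 5, 43 = 8·5 + 3, 5 = 1·3 + 2, 3 = 1·2 + 1; back-substituting gives 1 = 19·43 − 17·48, so 43⁻¹ ≡ 19 (mod 48).
Then y ↦ 19(y − 2) is a two-sided inverse to f, so every y ∈ ℤ/48ℤ has a preimage.
Therefore f is surjective.
Since f is surjective, we compute f⁻¹(17): solve 43x + 2 ≡ 17 (mod 48), i.e. 43x ≡ 15 (mod 48).
Multiplying by 43⁻¹ = 19 gives x ≡ 19·15 = 285 = 5·48 + 45 ≡ 45 (mod 48).
Check: f(45) = 43·45 + 2 = 1937 = 40·48 + 17 ≡ 17 (mod 48).

45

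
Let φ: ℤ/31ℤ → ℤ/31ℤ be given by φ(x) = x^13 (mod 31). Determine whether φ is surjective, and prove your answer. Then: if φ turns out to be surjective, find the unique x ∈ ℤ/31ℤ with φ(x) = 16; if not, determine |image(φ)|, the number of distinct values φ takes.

8

Since 31 is prime, the nonzero elements of ℤ/31ℤ form a cyclic group of order 30.
As gcd(13, 30) = 1, raising to the 13th power is a bijection on this group: if s^13 ≡ t^13 then (st^{−1})^13 = 1, and the only element of order dividing gcd(13, 30) = 1 is 1, so s = t.
With φ(0) = 0 this makes φ injective on all of ℤ/31ℤ, hence bijective (finite equal-size domain and codomain). In particular φ is surjective.
Since φ is surjective, we find the preimage of 16. The inverse of x ↦ x^13 on (ℤ/31ℤ)^× is x ↦ x^7, because 13·7 = 91 = 3·30 + 1 ≡ 1 (mod 30) and x^{30} = 1 for x ≠ 0 (Fermat). So φ⁻¹(16) = 16^7 mod 31.
Repeated squaring mod 31: 16^1 ≡ 16, 16^2 ≡ 16² = 256 ≡ 8, 16^4 ≡ 8² = 64 ≡ 2. Since 7 = 4 + 2 + 1, 16^7 ≡ 2·8·16: 2·8 = 16, then 16·16 = 256 ≡ 8. So 16^7 ≡ 8 (mod 31).
Hence φ⁻¹(16) = 8.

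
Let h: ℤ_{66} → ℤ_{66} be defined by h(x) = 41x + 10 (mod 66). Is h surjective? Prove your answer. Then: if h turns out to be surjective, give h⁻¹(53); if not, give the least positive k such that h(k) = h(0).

Since gcd(41, 66) = 1, 41 is invertible modulo 66. Euclid's algorithm: 66 = 1·41 + 25, 41 = 1·25 + 16, 25 = 1·16 + 9, 16 = 1·9 + 7, 9 = 1·7 + 2, 7 = 3·2 + 1; back-substituting gives 1 = 29·41 − 18·66, so 41⁻¹ ≡ 29 (mod 66).
Then y ↦ 29(y − 10) is a two-sided inverse to h, so every y ∈ ℤ_{66} has a preimage.
Hence h is surjective.
Since h is surjective, we compute h⁻¹(53): solve 41x + 10 ≡ 53 (mod 66), i.e. 41x ≡ 43 (mod 66).
Multiplying by 41⁻¹ = 29 gives x ≡ 29·43 = 1247 = 18·66 + 59 ≡ 59 (mod 66).
Check: h(59) = 41·59 + 10 = 2429 = 36·66 + 53 ≡ 53 (mod 66).

59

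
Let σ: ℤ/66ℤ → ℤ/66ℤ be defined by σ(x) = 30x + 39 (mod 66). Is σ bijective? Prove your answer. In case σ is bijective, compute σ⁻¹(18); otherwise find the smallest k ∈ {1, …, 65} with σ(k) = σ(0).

We have gcd(30, 66) = 6 > 1. Taking x_1 = 0 and x_2 = 11: σ(0) = 39 and σ(11) = 30·11 + 39 = 369 ≡ 39 (mod 66).
So σ(0) = σ(11) while 0 ≠ 11, therefore σ is not injective, hence not bijective.
Since σ is not bijective, we find the least positive k with σ(k) = σ(0): this means 30k ≡ 0 (mod 66), i.e. 66 ∣ 30k. Since gcd(30, 66) = 6, dividing through by 6 this holds exactly when 11 ∣ 5k, and as gcd(5, 11) = 1, exactly when 11 ∣ k.
The smallest positive such k is 11.

11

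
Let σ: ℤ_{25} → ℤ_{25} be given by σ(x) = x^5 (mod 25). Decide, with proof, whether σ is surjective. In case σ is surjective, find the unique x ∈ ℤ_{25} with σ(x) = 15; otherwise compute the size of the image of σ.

5

σ(0) = 0^5 = 0.
σ(5): Repeated squaring mod 25: 5^1 ≡ 5, 5^2 ≡ 5² = 25 ≡ 0, 5^4 ≡ 0² = 0. Since 5 = 4 + 1, 5^5 ≡ 0·5: 0·5 = 0. So 5^5 ≡ 0 (mod 25).
So σ(0) = σ(5) = 0 while 0 ≠ 5, so σ is not injective.
A non-injective map from the 25-element set ℤ_{25} to itself takes at most 24 distinct values, so it cannot be surjective. So σ is not surjective.
Since σ is not surjective, we determine |image(σ)|. Computing x^5 mod 25 for each x (by repeated squaring, reducing mod 25 at every step), the values σ(0), σ(1), …, σ(24) are: 0, 1, 7, 18, 24, 0, 1, 7, 18, 24, 0, 1, 7, 18, 24, 0, 1, 7, 18, 24, 0, 1, 7, 18, 24.
The distinct values are {0, 1, 7, 18, 24}; there are 5 of them.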